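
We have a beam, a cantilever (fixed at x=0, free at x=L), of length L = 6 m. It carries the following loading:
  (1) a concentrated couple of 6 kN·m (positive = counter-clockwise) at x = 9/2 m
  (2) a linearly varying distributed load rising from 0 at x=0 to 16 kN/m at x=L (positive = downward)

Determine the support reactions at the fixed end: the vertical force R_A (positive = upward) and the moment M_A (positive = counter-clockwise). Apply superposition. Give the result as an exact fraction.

Load 1 — applied couple M₀=6 kN·m at a=9/2 m (b=L-a=3/2):
  R_A = 0 kN
  M_A = -M₀ = -6 kN·m
Load 2 — triangular load w₀=16 kN/m (0→w₀ over full span):
  R_A = w₀L/2 = 16·6/2 = 48 kN
  M_A = w₀L²/3 = 16·6²/3 = 192 kN·m
Superposition: R_A = 48 kN, M_A = 186 kN·m

R_A = 48 kN, M_A = 186 kN·m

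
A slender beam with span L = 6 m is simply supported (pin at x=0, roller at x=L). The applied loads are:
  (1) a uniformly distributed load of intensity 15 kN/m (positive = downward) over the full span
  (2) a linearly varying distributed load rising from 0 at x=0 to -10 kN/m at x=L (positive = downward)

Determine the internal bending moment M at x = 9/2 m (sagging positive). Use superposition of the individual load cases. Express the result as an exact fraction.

M(9/2) = 495/16 kN·m

Load 1 — uniform load w=15 kN/m over full span:
  M_1 = wx(L-x)/2 = 15·(9/2)·(6-(9/2))/2 = 405/8 kN·m
Load 2 — triangular load w₀=-10 kN/m (0→w₀ over full span):
  M_2 = w₀Lx/6 - w₀x³/(6L) = (-10)·6·(9/2)/6 - (-10)·(9/2)³/(6·6) = -315/16 kN·m
Superposition: M = Σ M_i = 495/16 kN·m ≈ 30.937500 kN·m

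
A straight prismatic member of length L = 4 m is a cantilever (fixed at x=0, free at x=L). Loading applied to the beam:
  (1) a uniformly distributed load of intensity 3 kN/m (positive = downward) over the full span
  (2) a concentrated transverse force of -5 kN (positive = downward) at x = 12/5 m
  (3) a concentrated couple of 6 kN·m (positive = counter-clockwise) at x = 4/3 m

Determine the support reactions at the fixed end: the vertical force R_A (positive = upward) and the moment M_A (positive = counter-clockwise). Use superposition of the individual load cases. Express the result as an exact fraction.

R_A = 7 kN, M_A = 6 kN·m

Load 1 — uniform load w=3 kN/m over full span:
  R_A = wL = 3·4 = 12 kN
  M_A = wL²/2 = 3·4²/2 = 24 kN·m
Load 2 — point force P=-5 kN at a=12/5 m (b=L-a=8/5):
  R_A = P = (-5) = -5 kN
  M_A = Pa = (-5)·(12/5) = -12 kN·m
Load 3 — applied couple M₀=6 kN·m at a=4/3 m (b=L-a=8/3):
  R_A = 0 kN
  M_A = -M₀ = -6 kN·m
Superposition: R_A = 7 kN, M_A = 6 kN·m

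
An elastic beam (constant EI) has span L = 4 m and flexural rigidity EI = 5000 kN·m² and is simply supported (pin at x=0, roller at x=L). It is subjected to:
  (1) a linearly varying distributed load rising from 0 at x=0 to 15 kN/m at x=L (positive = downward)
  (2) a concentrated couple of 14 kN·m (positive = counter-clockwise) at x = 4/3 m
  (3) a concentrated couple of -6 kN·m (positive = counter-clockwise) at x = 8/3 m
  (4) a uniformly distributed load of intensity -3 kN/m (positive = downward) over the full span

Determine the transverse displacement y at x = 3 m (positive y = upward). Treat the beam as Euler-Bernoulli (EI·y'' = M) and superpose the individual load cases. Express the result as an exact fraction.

y(3) = -1223/1440000 m

Load 1 — triangular load w₀=15 kN/m (0→w₀ over full span):
  y_1 = -w₀x(7L⁴-10L²x²+3x⁴)/(360LEI) = -15·3·(7·4⁴-10·4²·3²+3·3⁴)/(360·4·5000) = -119/32000 m
Load 2 — applied couple M₀=14 kN·m at a=4/3 m (b=L-a=8/3):
  y_2 = (M₀x³/(6L)-M₀(x-a)²/2+C₁x)/EI  [x>a] with C₁=M₀(3b²-L²)/(6L)=28/9 = (14·3³/(6·4)-14·(3-(4/3))²/2+(28/9)·3)/5000 = 203/180000 m
Load 3 — applied couple M₀=-6 kN·m at a=8/3 m (b=L-a=4/3):
  y_3 = (M₀x³/(6L)-M₀(x-a)²/2+C₁x)/EI  [x>a] with C₁=M₀(3b²-L²)/(6L)=8/3 = ((-6)·3³/(6·4)-(-6)·(3-(8/3))²/2+(8/3)·3)/5000 = 19/60000 m
Load 4 — uniform load w=-3 kN/m over full span:
  y_4 = -wx(L³-2Lx²+x³)/(24EI) = -(-3)·3·(4³-2·4·3²+3³)/(24·5000) = 57/40000 m
Superposition: y = Σ y_i = -1223/1440000 m ≈ -0.000849 m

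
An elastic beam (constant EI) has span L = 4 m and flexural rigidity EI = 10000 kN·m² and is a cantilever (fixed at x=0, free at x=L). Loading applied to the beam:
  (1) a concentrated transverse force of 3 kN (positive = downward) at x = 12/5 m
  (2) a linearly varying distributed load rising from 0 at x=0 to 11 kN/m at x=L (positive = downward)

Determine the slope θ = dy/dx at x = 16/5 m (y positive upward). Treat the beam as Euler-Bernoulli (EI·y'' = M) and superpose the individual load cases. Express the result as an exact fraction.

θ(16/5) = -22441/2343750 rad

Load 1 — point force P=3 kN at a=12/5 m (b=L-a=8/5):
  θ_1 = -Pa²/(2EI)  [x>a] = -3·(12/5)²/(2·10000) = -27/31250 rad
Load 2 — triangular load w₀=11 kN/m (0→w₀ over full span):
  θ_2 = (w₀Lx²/4-w₀L²x/3-w₀x⁴/(24L))/EI = (11·4·(16/5)²/4-11·4²·(16/5)/3-11·(16/5)⁴/(24·4))/10000 = -10208/1171875 rad
Superposition: θ = Σ θ_i = -22441/2343750 rad ≈ -0.009575 rad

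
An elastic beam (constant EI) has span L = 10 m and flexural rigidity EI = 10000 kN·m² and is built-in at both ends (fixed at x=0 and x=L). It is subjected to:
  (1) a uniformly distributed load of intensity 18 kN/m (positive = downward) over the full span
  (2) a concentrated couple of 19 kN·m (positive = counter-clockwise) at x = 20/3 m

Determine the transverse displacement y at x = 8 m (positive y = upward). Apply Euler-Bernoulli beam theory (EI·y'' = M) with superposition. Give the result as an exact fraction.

y(8) = -1099/56250 m

Load 1 — uniform load w=18 kN/m over full span:
  y_1 = -wx²(L-x)²/(24EI) = -18·8²·(10-8)²/(24·10000) = -12/625 m
Load 2 — applied couple M₀=19 kN·m at a=20/3 m (b=L-a=10/3):
  y_2 = (R_Ax³/6 - M_Ax²/2 - M₀(x-a)²/2)/EI  [x>a] with R_A=38/15, M_A=19/3 = ((38/15)·8³/6 - (19/3)·8²/2 - 19·(8-(20/3))²/2)/10000 = -19/56250 m
Superposition: y = Σ y_i = -1099/56250 m ≈ -0.019538 m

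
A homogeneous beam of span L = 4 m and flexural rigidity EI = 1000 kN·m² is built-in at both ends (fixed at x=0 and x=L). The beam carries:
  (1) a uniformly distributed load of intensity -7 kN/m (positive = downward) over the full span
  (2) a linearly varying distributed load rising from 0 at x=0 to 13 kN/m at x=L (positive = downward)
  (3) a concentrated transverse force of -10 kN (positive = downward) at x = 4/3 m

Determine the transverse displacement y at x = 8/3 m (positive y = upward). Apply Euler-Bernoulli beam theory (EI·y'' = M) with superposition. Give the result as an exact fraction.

Load 1 — uniform load w=-7 kN/m over full span:
  y_1 = -wx²(L-x)²/(24EI) = -(-7)·(8/3)²·(4-(8/3))²/(24·1000) = 112/30375 m
Load 2 — triangular load w₀=13 kN/m (0→w₀ over full span):
  y_2 = -w₀x²(L-x)²(x+2L)/(120LEI) = -13·(8/3)²·(4-(8/3))²·((8/3)+2·4)/(120·4·1000) = -1664/455625 m
Load 3 — point force P=-10 kN at a=4/3 m (b=L-a=8/3):
  y_3 = -Pa²(L-x)²(3bL-(3b+a)(L-x))/(6L³EI)  [x>a] = -(-10)·(4/3)²·(4-(8/3))²·(3·(8/3)·4-(3·(8/3)+(4/3))·(4-(8/3)))/(6·4³·1000) = 88/54675 m
Superposition: y = Σ y_i = 2248/1366875 m ≈ 0.001645 m

y(8/3) = 2248/1366875 m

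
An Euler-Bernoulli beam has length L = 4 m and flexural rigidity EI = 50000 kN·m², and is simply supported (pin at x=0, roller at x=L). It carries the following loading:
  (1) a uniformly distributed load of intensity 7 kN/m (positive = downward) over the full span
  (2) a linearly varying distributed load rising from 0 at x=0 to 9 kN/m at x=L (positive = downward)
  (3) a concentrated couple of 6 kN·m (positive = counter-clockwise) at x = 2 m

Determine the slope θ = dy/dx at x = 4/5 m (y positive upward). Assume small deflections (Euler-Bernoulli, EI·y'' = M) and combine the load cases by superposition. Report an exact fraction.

Load 1 — uniform load w=7 kN/m over full span:
  θ_1 = -w(L³-6Lx²+4x³)/(24EI) = -7·(4³-6·4·(4/5)²+4·(4/5)³)/(24·50000) = -231/781250 rad
Load 2 — triangular load w₀=9 kN/m (0→w₀ over full span):
  θ_2 = -w₀(7L⁴-30L²x²+15x⁴)/(360LEI) = -9·(7·4⁴-30·4²·(4/5)²+15·(4/5)⁴)/(360·4·50000) = -364/1953125 rad
Load 3 — applied couple M₀=6 kN·m at a=2 m (b=L-a=2):
  θ_3 = (M₀x²/(2L)+C₁)/EI  [x≤a] with C₁=M₀(3b²-L²)/(6L)=-1 = (6·(4/5)²/(2·4)+(-1))/50000 = -13/1250000 rad
Superposition: θ = Σ θ_i = -15389/31250000 rad ≈ -0.000492 rad

θ(4/5) = -15389/31250000 rad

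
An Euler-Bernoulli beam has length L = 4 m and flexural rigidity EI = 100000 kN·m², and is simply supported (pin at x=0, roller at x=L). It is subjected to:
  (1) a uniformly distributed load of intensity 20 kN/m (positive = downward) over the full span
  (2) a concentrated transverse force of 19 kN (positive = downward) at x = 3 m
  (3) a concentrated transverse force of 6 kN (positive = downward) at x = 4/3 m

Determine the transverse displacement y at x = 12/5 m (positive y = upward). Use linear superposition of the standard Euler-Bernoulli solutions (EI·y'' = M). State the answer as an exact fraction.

Load 1 — uniform load w=20 kN/m over full span:
  y_1 = -wx(L³-2Lx²+x³)/(24EI) = -20·(12/5)·(4³-2·4·(12/5)²+(12/5)³)/(24·100000) = -248/390625 m
Load 2 — point force P=19 kN at a=3 m (b=L-a=1):
  y_2 = -Pbx(L²-b²-x²)/(6LEI)  [x≤a] = -19·1·(12/5)·(4²-1²-(12/5)²)/(6·4·100000) = -4389/25000000 m
Load 3 — point force P=6 kN at a=4/3 m (b=L-a=8/3):
  y_3 = -Pa(L-x)(2Lx-a²-x²)/(6LEI)  [x>a] = -6·(4/3)·(4-(12/5))·(2·4·(12/5)-(4/3)²-(12/5)²)/(6·4·100000) = -656/10546875 m
Superposition: y = Σ y_i = -589031/675000000 m ≈ -0.000873 m

y(12/5) = -589031/675000000 m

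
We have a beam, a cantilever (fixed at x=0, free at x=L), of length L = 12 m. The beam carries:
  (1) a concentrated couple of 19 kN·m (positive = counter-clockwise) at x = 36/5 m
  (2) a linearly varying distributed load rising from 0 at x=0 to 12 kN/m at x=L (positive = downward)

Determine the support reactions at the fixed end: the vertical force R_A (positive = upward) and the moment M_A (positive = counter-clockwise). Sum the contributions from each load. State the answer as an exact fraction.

R_A = 72 kN, M_A = 557 kN·m

Load 1 — applied couple M₀=19 kN·m at a=36/5 m (b=L-a=24/5):
  R_A = 0 kN
  M_A = -M₀ = -19 kN·m
Load 2 — triangular load w₀=12 kN/m (0→w₀ over full span):
  R_A = w₀L/2 = 12·12/2 = 72 kN
  M_A = w₀L²/3 = 12·12²/3 = 576 kN·m
Superposition: R_A = 72 kN, M_A = 557 kN·m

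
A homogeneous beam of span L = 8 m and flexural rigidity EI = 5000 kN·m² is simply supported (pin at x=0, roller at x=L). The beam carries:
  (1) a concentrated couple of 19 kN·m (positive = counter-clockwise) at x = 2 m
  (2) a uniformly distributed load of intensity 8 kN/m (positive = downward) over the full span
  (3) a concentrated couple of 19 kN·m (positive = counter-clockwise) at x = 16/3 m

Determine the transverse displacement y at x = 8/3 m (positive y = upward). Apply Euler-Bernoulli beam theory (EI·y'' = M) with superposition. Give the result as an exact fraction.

Load 1 — applied couple M₀=19 kN·m at a=2 m (b=L-a=6):
  y_1 = (M₀x³/(6L)-M₀(x-a)²/2+C₁x)/EI  [x>a] with C₁=M₀(3b²-L²)/(6L)=209/12 = (19·(8/3)³/(6·8)-19·((8/3)-2)²/2+(209/12)·(8/3))/5000 = 1007/101250 m
Load 2 — uniform load w=8 kN/m over full span:
  y_2 = -wx(L³-2Lx²+x³)/(24EI) = -8·(8/3)·(8³-2·8·(8/3)²+(8/3)³)/(24·5000) = -11264/151875 m
Load 3 — applied couple M₀=19 kN·m at a=16/3 m (b=L-a=8/3):
  y_3 = (M₀x³/(6L)+C₁x)/EI  [x≤a] with C₁=M₀(3b²-L²)/(6L)=-152/9 = (19·(8/3)³/(6·8)+(-152/9)·(8/3))/5000 = -76/10125 m
Superposition: y = Σ y_i = -21787/303750 m ≈ -0.071727 m

y(8/3) = -21787/303750 m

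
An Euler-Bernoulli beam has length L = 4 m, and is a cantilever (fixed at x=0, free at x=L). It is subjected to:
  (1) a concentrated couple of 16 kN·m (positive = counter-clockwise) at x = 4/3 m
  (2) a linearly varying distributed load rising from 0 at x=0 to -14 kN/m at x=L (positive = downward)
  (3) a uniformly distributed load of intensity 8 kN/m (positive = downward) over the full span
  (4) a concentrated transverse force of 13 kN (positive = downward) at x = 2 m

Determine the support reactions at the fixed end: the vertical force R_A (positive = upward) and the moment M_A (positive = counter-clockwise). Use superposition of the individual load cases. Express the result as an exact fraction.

R_A = 17 kN, M_A = -2/3 kN·m

Load 1 — applied couple M₀=16 kN·m at a=4/3 m (b=L-a=8/3):
  R_A = 0 kN
  M_A = -M₀ = -16 kN·m
Load 2 — triangular load w₀=-14 kN/m (0→w₀ over full span):
  R_A = w₀L/2 = (-14)·4/2 = -28 kN
  M_A = w₀L²/3 = (-14)·4²/3 = -224/3 kN·m
Load 3 — uniform load w=8 kN/m over full span:
  R_A = wL = 8·4 = 32 kN
  M_A = wL²/2 = 8·4²/2 = 64 kN·m
Load 4 — point force P=13 kN at a=2 m (b=L-a=2):
  R_A = P = 13 kN
  M_A = Pa = 13·2 = 26 kN·m
Superposition: R_A = 17 kN, M_A = -2/3 kN·m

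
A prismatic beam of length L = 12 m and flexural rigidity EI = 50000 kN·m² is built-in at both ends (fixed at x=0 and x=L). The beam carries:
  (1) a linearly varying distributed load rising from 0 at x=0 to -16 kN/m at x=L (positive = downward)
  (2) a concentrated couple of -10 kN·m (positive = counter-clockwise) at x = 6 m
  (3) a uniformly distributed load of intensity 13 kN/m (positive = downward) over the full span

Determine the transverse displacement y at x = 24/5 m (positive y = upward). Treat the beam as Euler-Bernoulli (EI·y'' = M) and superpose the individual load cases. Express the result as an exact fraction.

y(24/5) = -252927/48828125 m

Load 1 — triangular load w₀=-16 kN/m (0→w₀ over full span):
  y_1 = -w₀x²(L-x)²(x+2L)/(120LEI) = -(-16)·(24/5)²·(12-(24/5))²·((24/5)+2·12)/(120·12·50000) = 373248/48828125 m
Load 2 — applied couple M₀=-10 kN·m at a=6 m (b=L-a=6):
  y_2 = (R_Ax³/6 - M_Ax²/2)/EI  [x≤a] with R_A=-5/4, M_A=-5/2 = ((-5/4)·(24/5)³/6 - (-5/2)·(24/5)²/2)/50000 = 9/78125 m
Load 3 — uniform load w=13 kN/m over full span:
  y_3 = -wx²(L-x)²/(24EI) = -13·(24/5)²·(12-(24/5))²/(24·50000) = -25272/1953125 m
Superposition: y = Σ y_i = -252927/48828125 m ≈ -0.005180 m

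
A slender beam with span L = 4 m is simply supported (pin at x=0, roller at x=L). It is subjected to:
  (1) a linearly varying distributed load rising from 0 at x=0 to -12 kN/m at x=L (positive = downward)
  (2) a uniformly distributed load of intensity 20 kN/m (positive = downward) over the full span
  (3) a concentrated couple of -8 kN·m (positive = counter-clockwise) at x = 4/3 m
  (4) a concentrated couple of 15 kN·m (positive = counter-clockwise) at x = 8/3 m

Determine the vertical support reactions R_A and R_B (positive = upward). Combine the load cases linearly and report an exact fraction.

Load 1 — triangular load w₀=-12 kN/m (0→w₀ over full span):
  R_A = w₀L/6 = (-12)·4/6 = -8 kN
  R_B = w₀L/3 = (-12)·4/3 = -16 kN
Load 2 — uniform load w=20 kN/m over full span:
  R_A = wL/2 = 20·4/2 = 40 kN
  R_B = wL/2 = 20·4/2 = 40 kN
Load 3 — applied couple M₀=-8 kN·m at a=4/3 m (b=L-a=8/3):
  R_A = M₀/L = (-8)/4 = -2 kN
  R_B = -M₀/L = -(-8)/4 = 2 kN
Load 4 — applied couple M₀=15 kN·m at a=8/3 m (b=L-a=4/3):
  R_A = M₀/L = 15/4 kN
  R_B = -M₀/L = -15/4 kN
Superposition: R_A = 135/4 kN, R_B = 89/4 kN

R_A = 135/4 kN, R_B = 89/4 kN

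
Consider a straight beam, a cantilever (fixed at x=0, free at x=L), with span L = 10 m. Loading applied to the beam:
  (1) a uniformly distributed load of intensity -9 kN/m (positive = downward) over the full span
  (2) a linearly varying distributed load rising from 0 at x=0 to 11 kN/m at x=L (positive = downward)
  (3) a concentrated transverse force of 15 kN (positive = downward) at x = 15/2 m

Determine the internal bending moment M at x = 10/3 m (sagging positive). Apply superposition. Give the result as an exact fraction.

Load 1 — uniform load w=-9 kN/m over full span:
  M_1 = -w(L-x)²/2 = -(-9)·(10-(10/3))²/2 = 200 kN·m
Load 2 — triangular load w₀=11 kN/m (0→w₀ over full span):
  M_2 = w₀Lx/2 - w₀L²/3 - w₀x³/(6L) = 11·10·(10/3)/2 - 11·10²/3 - 11·(10/3)³/(6·10) = -15400/81 kN·m
Load 3 — point force P=15 kN at a=15/2 m (b=L-a=5/2):
  M_3 = -P(a-x)  [x≤a] = -15·((15/2)-(10/3)) = -125/2 kN·m
Superposition: M = Σ M_i = -8525/162 kN·m ≈ -52.623457 kN·m

M(10/3) = -8525/162 kN·m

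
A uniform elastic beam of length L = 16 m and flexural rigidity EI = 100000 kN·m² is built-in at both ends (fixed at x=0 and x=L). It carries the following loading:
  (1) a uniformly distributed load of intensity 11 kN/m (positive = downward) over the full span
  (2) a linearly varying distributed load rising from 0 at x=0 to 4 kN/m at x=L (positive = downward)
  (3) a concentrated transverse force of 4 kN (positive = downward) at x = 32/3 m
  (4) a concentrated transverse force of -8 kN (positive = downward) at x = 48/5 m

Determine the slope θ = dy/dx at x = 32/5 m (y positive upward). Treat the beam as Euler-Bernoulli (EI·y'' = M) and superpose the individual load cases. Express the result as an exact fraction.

θ(32/5) = -182528/87890625 rad

Load 1 — uniform load w=11 kN/m over full span:
  θ_1 = -wx(L-x)(L-2x)/(12EI) = -11·(32/5)·(16-(32/5))·(16-2·(32/5))/(12·100000) = -704/390625 rad
Load 2 — triangular load w₀=4 kN/m (0→w₀ over full span):
  θ_2 = -w₀(2x(L-x)(L-2x)(x+2L)+x²(L-x)²)/(120LEI) = -4·(2·(32/5)·(16-(32/5))·(16-2·(32/5))·((32/5)+2·16)+(32/5)²·(16-(32/5))²)/(120·16·100000) = -768/1953125 rad
Load 3 — point force P=4 kN at a=32/3 m (b=L-a=16/3):
  θ_3 = -Pb²x(2aL-(3a+b)x)/(2L³EI)  [x≤a] = -4·(16/3)²·(32/5)·(2·(32/3)·16-(3·(32/3)+(16/3))·(32/5))/(2·16³·100000) = -64/703125 rad
Load 4 — point force P=-8 kN at a=48/5 m (b=L-a=32/5):
  θ_4 = -Pb²x(2aL-(3a+b)x)/(2L³EI)  [x≤a] = -(-8)·(32/5)²·(32/5)·(2·(48/5)·16-(3·(48/5)+(32/5))·(32/5))/(2·16³·100000) = 2048/9765625 rad
Superposition: θ = Σ θ_i = -182528/87890625 rad ≈ -0.002077 rad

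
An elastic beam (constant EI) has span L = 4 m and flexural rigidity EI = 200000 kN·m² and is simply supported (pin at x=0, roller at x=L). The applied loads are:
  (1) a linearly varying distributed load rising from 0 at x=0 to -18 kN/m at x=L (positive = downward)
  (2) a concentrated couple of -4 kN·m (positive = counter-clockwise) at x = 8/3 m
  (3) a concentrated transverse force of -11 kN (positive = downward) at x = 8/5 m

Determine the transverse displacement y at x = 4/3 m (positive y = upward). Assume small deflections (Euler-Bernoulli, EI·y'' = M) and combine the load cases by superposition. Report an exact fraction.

Load 1 — triangular load w₀=-18 kN/m (0→w₀ over full span):
  y_1 = -w₀x(7L⁴-10L²x²+3x⁴)/(360LEI) = -(-18)·(4/3)·(7·4⁴-10·4²·(4/3)²+3·(4/3)⁴)/(360·4·200000) = 32/253125 m
Load 2 — applied couple M₀=-4 kN·m at a=8/3 m (b=L-a=4/3):
  y_2 = (M₀x³/(6L)+C₁x)/EI  [x≤a] with C₁=M₀(3b²-L²)/(6L)=16/9 = ((-4)·(4/3)³/(6·4)+(16/9)·(4/3))/200000 = 1/101250 m
Load 3 — point force P=-11 kN at a=8/5 m (b=L-a=12/5):
  y_3 = -Pbx(L²-b²-x²)/(6LEI)  [x≤a] = -(-11)·(12/5)·(4/3)·(4²-(12/5)²-(4/3)²)/(6·4·200000) = 1309/21093750 m
Superposition: y = Σ y_i = 2092/10546875 m ≈ 0.000198 m

y(4/3) = 2092/10546875 m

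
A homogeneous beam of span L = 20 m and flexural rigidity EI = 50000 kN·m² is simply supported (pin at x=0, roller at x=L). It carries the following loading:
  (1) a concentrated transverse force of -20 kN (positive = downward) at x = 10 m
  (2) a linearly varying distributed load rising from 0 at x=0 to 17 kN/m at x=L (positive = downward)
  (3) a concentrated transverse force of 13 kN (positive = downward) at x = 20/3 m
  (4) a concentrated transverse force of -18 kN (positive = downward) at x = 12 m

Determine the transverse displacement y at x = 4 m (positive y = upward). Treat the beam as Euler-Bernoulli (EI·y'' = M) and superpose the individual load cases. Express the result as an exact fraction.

Load 1 — point force P=-20 kN at a=10 m (b=L-a=10):
  y_1 = -Pbx(L²-b²-x²)/(6LEI)  [x≤a] = -(-20)·10·4·(20²-10²-4²)/(6·20·50000) = 71/1875 m
Load 2 — triangular load w₀=17 kN/m (0→w₀ over full span):
  y_2 = -w₀x(7L⁴-10L²x²+3x⁴)/(360LEI) = -17·4·(7·20⁴-10·20²·4²+3·4⁴)/(360·20·50000) = -46784/234375 m
Load 3 — point force P=13 kN at a=20/3 m (b=L-a=40/3):
  y_3 = -Pbx(L²-b²-x²)/(6LEI)  [x≤a] = -13·(40/3)·4·(20²-(40/3)²-4²)/(6·20·50000) = -6032/253125 m
Load 4 — point force P=-18 kN at a=12 m (b=L-a=8):
  y_4 = -Pbx(L²-b²-x²)/(6LEI)  [x≤a] = -(-18)·8·4·(20²-8²-4²)/(6·20·50000) = 96/3125 m
Superposition: y = Σ y_i = -979943/6328125 m ≈ -0.154855 m

y(4) = -979943/6328125 m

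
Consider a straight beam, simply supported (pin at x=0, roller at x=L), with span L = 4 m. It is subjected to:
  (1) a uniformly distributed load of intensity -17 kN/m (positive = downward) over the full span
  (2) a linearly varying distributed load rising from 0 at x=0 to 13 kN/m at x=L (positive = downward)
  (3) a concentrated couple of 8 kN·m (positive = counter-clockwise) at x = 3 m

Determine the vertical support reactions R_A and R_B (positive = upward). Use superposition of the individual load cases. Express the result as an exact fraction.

Load 1 — uniform load w=-17 kN/m over full span:
  R_A = wL/2 = (-17)·4/2 = -34 kN
  R_B = wL/2 = (-17)·4/2 = -34 kN
Load 2 — triangular load w₀=13 kN/m (0→w₀ over full span):
  R_A = w₀L/6 = 13·4/6 = 26/3 kN
  R_B = w₀L/3 = 13·4/3 = 52/3 kN
Load 3 — applied couple M₀=8 kN·m at a=3 m (b=L-a=1):
  R_A = M₀/L = 8/4 = 2 kN
  R_B = -M₀/L = -8/4 = -2 kN
Superposition: R_A = -70/3 kN, R_B = -56/3 kN

R_A = -70/3 kN, R_B = -56/3 kN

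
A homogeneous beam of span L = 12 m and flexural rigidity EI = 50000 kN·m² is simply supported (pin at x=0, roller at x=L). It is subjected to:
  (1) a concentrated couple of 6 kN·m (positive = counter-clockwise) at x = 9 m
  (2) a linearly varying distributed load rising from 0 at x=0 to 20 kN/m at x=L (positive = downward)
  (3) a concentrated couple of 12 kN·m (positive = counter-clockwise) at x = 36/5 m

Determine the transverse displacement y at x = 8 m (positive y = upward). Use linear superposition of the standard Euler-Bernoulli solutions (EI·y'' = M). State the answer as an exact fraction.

Load 1 — applied couple M₀=6 kN·m at a=9 m (b=L-a=3):
  y_1 = (M₀x³/(6L)+C₁x)/EI  [x≤a] with C₁=M₀(3b²-L²)/(6L)=-39/4 = (6·8³/(6·12)+(-39/4)·8)/50000 = -53/75000 m
Load 2 — triangular load w₀=20 kN/m (0→w₀ over full span):
  y_2 = -w₀x(7L⁴-10L²x²+3x⁴)/(360LEI) = -20·8·(7·12⁴-10·12²·8²+3·8⁴)/(360·12·50000) = -272/5625 m
Load 3 — applied couple M₀=12 kN·m at a=36/5 m (b=L-a=24/5):
  y_3 = (M₀x³/(6L)-M₀(x-a)²/2+C₁x)/EI  [x>a] with C₁=M₀(3b²-L²)/(6L)=-312/25 = (12·8³/(6·12)-12·(8-(36/5))²/2+(-312/25)·8)/50000 = -86/234375 m
Superposition: y = Σ y_i = -278039/5625000 m ≈ -0.049429 m

y(8) = -278039/5625000 m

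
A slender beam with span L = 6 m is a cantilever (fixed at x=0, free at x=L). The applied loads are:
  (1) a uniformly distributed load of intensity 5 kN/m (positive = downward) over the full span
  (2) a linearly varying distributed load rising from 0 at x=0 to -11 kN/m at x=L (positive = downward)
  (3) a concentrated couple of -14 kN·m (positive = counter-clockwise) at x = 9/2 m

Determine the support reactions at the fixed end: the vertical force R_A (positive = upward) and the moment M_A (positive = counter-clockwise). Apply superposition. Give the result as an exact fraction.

R_A = -3 kN, M_A = -28 kN·m

Load 1 — uniform load w=5 kN/m over full span:
  R_A = wL = 5·6 = 30 kN
  M_A = wL²/2 = 5·6²/2 = 90 kN·m
Load 2 — triangular load w₀=-11 kN/m (0→w₀ over full span):
  R_A = w₀L/2 = (-11)·6/2 = -33 kN
  M_A = w₀L²/3 = (-11)·6²/3 = -132 kN·m
Load 3 — applied couple M₀=-14 kN·m at a=9/2 m (b=L-a=3/2):
  R_A = 0 kN
  M_A = -M₀ = -(-14) = 14 kN·m
Superposition: R_A = -3 kN, M_A = -28 kN·m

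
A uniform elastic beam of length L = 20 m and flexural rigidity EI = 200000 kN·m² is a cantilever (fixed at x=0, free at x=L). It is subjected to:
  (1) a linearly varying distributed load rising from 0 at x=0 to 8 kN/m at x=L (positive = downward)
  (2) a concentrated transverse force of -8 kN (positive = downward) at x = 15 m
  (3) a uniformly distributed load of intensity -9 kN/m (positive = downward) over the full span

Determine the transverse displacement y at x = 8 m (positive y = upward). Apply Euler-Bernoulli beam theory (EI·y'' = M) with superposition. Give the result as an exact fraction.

y(8) = 7624/78125 m

Load 1 — triangular load w₀=8 kN/m (0→w₀ over full span):
  y_1 = (w₀Lx³/12-w₀L²x²/6-w₀x⁵/(120L))/EI = (8·20·8³/12-8·20²·8²/6-8·8⁵/(120·20))/200000 = -32128/234375 m
Load 2 — point force P=-8 kN at a=15 m (b=L-a=5):
  y_2 = -Px²(3a-x)/(6EI)  [x≤a] = -(-8)·8²·(3·15-8)/(6·200000) = 148/9375 m
Load 3 — uniform load w=-9 kN/m over full span:
  y_3 = -wx²(x²-4Lx+6L²)/(24EI) = -(-9)·8²·(8²-4·20·8+6·20²)/(24·200000) = 684/3125 m
Superposition: y = Σ y_i = 7624/78125 m ≈ 0.097587 m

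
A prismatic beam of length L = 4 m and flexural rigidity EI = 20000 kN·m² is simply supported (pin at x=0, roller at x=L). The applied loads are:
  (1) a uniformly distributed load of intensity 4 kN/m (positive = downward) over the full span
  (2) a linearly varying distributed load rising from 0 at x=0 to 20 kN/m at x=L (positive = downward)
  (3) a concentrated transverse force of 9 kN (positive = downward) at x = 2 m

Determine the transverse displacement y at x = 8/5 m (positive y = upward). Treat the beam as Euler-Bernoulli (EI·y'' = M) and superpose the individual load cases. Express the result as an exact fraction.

y(8/5) = -64667/23437500 m

Load 1 — uniform load w=4 kN/m over full span:
  y_1 = -wx(L³-2Lx²+x³)/(24EI) = -4·(8/5)·(4³-2·4·(8/5)²+(8/5)³)/(24·20000) = -248/390625 m
Load 2 — triangular load w₀=20 kN/m (0→w₀ over full span):
  y_2 = -w₀x(7L⁴-10L²x²+3x⁴)/(360LEI) = -20·(8/5)·(7·4⁴-10·4²·(8/5)²+3·(8/5)⁴)/(360·4·20000) = -9128/5859375 m
Load 3 — point force P=9 kN at a=2 m (b=L-a=2):
  y_3 = -Pbx(L²-b²-x²)/(6LEI)  [x≤a] = -9·2·(8/5)·(4²-2²-(8/5)²)/(6·4·20000) = -177/312500 m
Superposition: y = Σ y_i = -64667/23437500 m ≈ -0.002759 m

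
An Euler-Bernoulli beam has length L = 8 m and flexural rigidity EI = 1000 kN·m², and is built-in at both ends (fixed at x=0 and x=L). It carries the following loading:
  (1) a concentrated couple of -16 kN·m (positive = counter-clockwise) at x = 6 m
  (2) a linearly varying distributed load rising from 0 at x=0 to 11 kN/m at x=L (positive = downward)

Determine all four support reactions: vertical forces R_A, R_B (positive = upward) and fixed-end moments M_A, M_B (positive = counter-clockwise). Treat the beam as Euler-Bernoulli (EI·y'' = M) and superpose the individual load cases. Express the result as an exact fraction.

Load 1 — applied couple M₀=-16 kN·m at a=6 m (b=L-a=2):
  R_A = 6M₀ab/L³ = 6·(-16)·6·2/8³ = -9/4 kN
  M_A = M₀b(2a-b)/L² = (-16)·2·(2·6-2)/8² = -5 kN·m
  R_B = -6M₀ab/L³ = -6·(-16)·6·2/8³ = 9/4 kN
  M_B = M₀a(2b-a)/L² = (-16)·6·(2·2-6)/8² = 3 kN·m
Load 2 — triangular load w₀=11 kN/m (0→w₀ over full span):
  R_A = 3w₀L/20 = 3·11·8/20 = 66/5 kN
  M_A = w₀L²/30 = 11·8²/30 = 352/15 kN·m
  R_B = 7w₀L/20 = 7·11·8/20 = 154/5 kN
  M_B = -w₀L²/20 = -11·8²/20 = -176/5 kN·m
Superposition: R_A = 219/20 kN, M_A = 277/15 kN·m, R_B = 661/20 kN, M_B = -161/5 kN·m

R_A = 219/20 kN, M_A = 277/15 kN·m, R_B = 661/20 kN, M_B = -161/5 kN·m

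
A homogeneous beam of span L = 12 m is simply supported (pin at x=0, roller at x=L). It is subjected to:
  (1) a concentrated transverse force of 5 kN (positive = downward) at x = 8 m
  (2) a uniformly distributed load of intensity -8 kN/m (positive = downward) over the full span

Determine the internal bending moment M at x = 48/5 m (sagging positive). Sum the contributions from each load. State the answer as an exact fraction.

M(48/5) = -2104/25 kN·m

Load 1 — point force P=5 kN at a=8 m (b=L-a=4):
  M_1 = Pa(L-x)/L  [x>a] = 5·8·(12-(48/5))/12 = 8 kN·m
Load 2 — uniform load w=-8 kN/m over full span:
  M_2 = wx(L-x)/2 = (-8)·(48/5)·(12-(48/5))/2 = -2304/25 kN·m
Superposition: M = Σ M_i = -2104/25 kN·m ≈ -84.160000 kN·m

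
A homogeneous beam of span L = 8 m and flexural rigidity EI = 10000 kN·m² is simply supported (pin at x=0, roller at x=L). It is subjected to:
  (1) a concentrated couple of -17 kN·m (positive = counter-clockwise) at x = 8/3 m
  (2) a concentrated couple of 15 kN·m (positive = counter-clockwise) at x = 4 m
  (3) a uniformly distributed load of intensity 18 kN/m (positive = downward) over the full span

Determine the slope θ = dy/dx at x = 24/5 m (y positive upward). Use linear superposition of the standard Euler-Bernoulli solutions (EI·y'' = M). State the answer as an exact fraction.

θ(24/5) = 137807/11250000 rad

Load 1 — applied couple M₀=-17 kN·m at a=8/3 m (b=L-a=16/3):
  θ_1 = (M₀x²/(2L)-M₀(x-a)+C₁)/EI  [x>a] with C₁=M₀(3b²-L²)/(6L)=-68/9 = ((-17)·(24/5)²/(2·8)-(-17)·((24/5)-(8/3))+(-68/9))/10000 = 119/281250 rad
Load 2 — applied couple M₀=15 kN·m at a=4 m (b=L-a=4):
  θ_2 = (M₀x²/(2L)-M₀(x-a)+C₁)/EI  [x>a] with C₁=M₀(3b²-L²)/(6L)=-5 = (15·(24/5)²/(2·8)-15·((24/5)-4)+(-5))/10000 = 23/50000 rad
Load 3 — uniform load w=18 kN/m over full span:
  θ_3 = -w(L³-6Lx²+4x³)/(24EI) = -18·(8³-6·8·(24/5)²+4·(24/5)³)/(24·10000) = 888/78125 rad
Superposition: θ = Σ θ_i = 137807/11250000 rad ≈ 0.012250 rad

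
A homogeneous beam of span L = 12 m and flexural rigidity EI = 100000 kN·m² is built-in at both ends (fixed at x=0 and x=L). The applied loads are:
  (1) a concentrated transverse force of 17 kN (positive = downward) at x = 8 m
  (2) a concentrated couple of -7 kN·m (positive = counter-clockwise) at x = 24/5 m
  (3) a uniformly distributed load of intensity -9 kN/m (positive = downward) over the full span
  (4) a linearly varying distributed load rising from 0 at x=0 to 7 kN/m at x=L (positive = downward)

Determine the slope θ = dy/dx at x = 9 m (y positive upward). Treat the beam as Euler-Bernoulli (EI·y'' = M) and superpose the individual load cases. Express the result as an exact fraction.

Load 1 — point force P=17 kN at a=8 m (b=L-a=4):
  θ_1 = Pa²(L-x)(2bL-(3b+a)(L-x))/(2L³EI)  [x>a] = 17·8²·(12-9)·(2·4·12-(3·4+8)·(12-9))/(2·12³·100000) = 17/50000 rad
Load 2 — applied couple M₀=-7 kN·m at a=24/5 m (b=L-a=36/5):
  θ_2 = (R_Ax²/2 - M_Ax - M₀(x-a))/EI  [x>a] with R_A=-21/25, M_A=-21/25 = ((-21/25)·9²/2 - (-21/25)·9 - (-7)·(9-(24/5)))/100000 = 147/5000000 rad
Load 3 — uniform load w=-9 kN/m over full span:
  θ_3 = -wx(L-x)(L-2x)/(12EI) = -(-9)·9·(12-9)·(12-2·9)/(12·100000) = -243/200000 rad
Load 4 — triangular load w₀=7 kN/m (0→w₀ over full span):
  θ_4 = -w₀(2x(L-x)(L-2x)(x+2L)+x²(L-x)²)/(120LEI) = -7·(2·9·(12-9)·(12-2·9)·(9+2·12)+9²·(12-9)²)/(120·12·100000) = 7749/16000000 rad
Superposition: θ = Σ θ_i = -28903/80000000 rad ≈ -0.000361 rad

θ(9) = -28903/80000000 rad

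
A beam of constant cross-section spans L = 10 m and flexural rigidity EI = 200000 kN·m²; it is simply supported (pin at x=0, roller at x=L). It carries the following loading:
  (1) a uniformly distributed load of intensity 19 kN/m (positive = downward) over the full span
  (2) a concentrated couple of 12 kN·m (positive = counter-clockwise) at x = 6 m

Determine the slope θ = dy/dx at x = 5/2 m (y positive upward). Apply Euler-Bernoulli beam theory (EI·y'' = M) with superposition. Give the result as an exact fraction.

Load 1 — uniform load w=19 kN/m over full span:
  θ_1 = -w(L³-6Lx²+4x³)/(24EI) = -19·(10³-6·10·(5/2)²+4·(5/2)³)/(24·200000) = -209/76800 rad
Load 2 — applied couple M₀=12 kN·m at a=6 m (b=L-a=4):
  θ_2 = (M₀x²/(2L)+C₁)/EI  [x≤a] with C₁=M₀(3b²-L²)/(6L)=-52/5 = (12·(5/2)²/(2·10)+(-52/5))/200000 = -133/4000000 rad
Superposition: θ = Σ θ_i = -132221/48000000 rad ≈ -0.002755 rad

θ(5/2) = -132221/48000000 rad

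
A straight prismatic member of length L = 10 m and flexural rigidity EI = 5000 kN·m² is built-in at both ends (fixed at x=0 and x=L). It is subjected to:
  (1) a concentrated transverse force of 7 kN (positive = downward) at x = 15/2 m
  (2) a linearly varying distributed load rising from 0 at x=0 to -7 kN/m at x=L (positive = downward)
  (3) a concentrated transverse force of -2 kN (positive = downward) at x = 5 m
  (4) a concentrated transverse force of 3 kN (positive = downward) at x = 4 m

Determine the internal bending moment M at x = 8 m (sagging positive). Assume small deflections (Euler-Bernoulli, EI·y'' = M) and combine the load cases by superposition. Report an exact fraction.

Load 1 — point force P=7 kN at a=15/2 m (b=L-a=5/2):
  M_1 = Pa²(a+3b)(L-x)/L³ - Pa²b/L²  [x>a] = 7·(15/2)²·((15/2)+3·(5/2))·(10-8)/10³ - 7·(15/2)²·(5/2)/10² = 63/32 kN·m
Load 2 — triangular load w₀=-7 kN/m (0→w₀ over full span):
  M_2 = 3w₀Lx/20 - w₀L²/30 - w₀x³/(6L) = 3·(-7)·10·8/20 - (-7)·10²/30 - (-7)·8³/(6·10) = -14/15 kN·m
Load 3 — point force P=-2 kN at a=5 m (b=L-a=5):
  M_3 = Pa²(a+3b)(L-x)/L³ - Pa²b/L²  [x>a] = (-2)·5²·(5+3·5)·(10-8)/10³ - (-2)·5²·5/10² = 1/2 kN·m
Load 4 — point force P=3 kN at a=4 m (b=L-a=6):
  M_4 = Pa²(a+3b)(L-x)/L³ - Pa²b/L²  [x>a] = 3·4²·(4+3·6)·(10-8)/10³ - 3·4²·6/10² = -96/125 kN·m
Superposition: M = Σ M_i = 9209/12000 kN·m ≈ 0.767417 kN·m

M(8) = 9209/12000 kN·m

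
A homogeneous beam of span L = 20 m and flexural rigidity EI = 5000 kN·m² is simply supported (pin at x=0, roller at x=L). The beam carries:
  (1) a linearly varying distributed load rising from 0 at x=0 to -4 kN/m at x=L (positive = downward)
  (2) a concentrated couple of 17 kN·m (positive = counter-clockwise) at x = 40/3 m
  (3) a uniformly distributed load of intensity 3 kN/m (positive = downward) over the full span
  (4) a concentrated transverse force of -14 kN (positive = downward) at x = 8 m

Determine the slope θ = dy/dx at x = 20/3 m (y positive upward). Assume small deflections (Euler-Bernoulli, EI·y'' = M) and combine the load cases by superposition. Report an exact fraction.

θ(20/3) = 8353/3037500 rad

Load 1 — triangular load w₀=-4 kN/m (0→w₀ over full span):
  θ_1 = -w₀(7L⁴-30L²x²+15x⁴)/(360LEI) = -(-4)·(7·20⁴-30·20²·(20/3)²+15·(20/3)⁴)/(360·20·5000) = 416/6075 rad
Load 2 — applied couple M₀=17 kN·m at a=40/3 m (b=L-a=20/3):
  θ_2 = (M₀x²/(2L)+C₁)/EI  [x≤a] with C₁=M₀(3b²-L²)/(6L)=-340/9 = (17·(20/3)²/(2·20)+(-340/9))/5000 = -17/4500 rad
Load 3 — uniform load w=3 kN/m over full span:
  θ_3 = -w(L³-6Lx²+4x³)/(24EI) = -3·(20³-6·20·(20/3)²+4·(20/3)³)/(24·5000) = -13/135 rad
Load 4 — point force P=-14 kN at a=8 m (b=L-a=12):
  θ_4 = -Pb(L²-b²-3x²)/(6LEI)  [x≤a] = -(-14)·12·(20²-12²-3·(20/3)²)/(6·20·5000) = 322/9375 rad
Superposition: θ = Σ θ_i = 8353/3037500 rad ≈ 0.002750 rad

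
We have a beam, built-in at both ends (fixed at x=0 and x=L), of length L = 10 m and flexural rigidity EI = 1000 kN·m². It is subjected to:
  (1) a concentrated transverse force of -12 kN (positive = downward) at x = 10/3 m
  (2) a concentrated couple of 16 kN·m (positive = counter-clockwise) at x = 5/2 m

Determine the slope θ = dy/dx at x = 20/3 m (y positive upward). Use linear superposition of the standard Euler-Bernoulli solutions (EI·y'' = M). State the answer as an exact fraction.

θ(20/3) = -77/4050 rad

Load 1 — point force P=-12 kN at a=10/3 m (b=L-a=20/3):
  θ_1 = Pa²(L-x)(2bL-(3b+a)(L-x))/(2L³EI)  [x>a] = (-12)·(10/3)²·(10-(20/3))·(2·(20/3)·10-(3·(20/3)+(10/3))·(10-(20/3)))/(2·10³·1000) = -1/81 rad
Load 2 — applied couple M₀=16 kN·m at a=5/2 m (b=L-a=15/2):
  θ_2 = (R_Ax²/2 - M_Ax - M₀(x-a))/EI  [x>a] with R_A=9/5, M_A=-3 = ((9/5)·(20/3)²/2 - (-3)·(20/3) - 16·((20/3)-(5/2)))/1000 = -1/150 rad
Superposition: θ = Σ θ_i = -77/4050 rad ≈ -0.019012 rad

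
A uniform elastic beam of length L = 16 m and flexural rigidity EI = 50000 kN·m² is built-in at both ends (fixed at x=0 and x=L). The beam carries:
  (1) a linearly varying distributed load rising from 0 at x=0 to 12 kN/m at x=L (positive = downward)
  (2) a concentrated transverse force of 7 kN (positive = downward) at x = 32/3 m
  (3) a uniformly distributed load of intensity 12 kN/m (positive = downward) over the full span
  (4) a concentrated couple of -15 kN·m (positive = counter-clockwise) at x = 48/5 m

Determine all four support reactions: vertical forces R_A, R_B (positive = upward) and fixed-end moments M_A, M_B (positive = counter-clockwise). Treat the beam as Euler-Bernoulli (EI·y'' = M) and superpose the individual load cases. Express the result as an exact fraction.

Load 1 — triangular load w₀=12 kN/m (0→w₀ over full span):
  R_A = 3w₀L/20 = 3·12·16/20 = 144/5 kN
  M_A = w₀L²/30 = 12·16²/30 = 512/5 kN·m
  R_B = 7w₀L/20 = 7·12·16/20 = 336/5 kN
  M_B = -w₀L²/20 = -12·16²/20 = -768/5 kN·m
Load 2 — point force P=7 kN at a=32/3 m (b=L-a=16/3):
  R_A = Pb²(3a+b)/L³ = 7·(16/3)²·(3·(32/3)+(16/3))/16³ = 49/27 kN
  M_A = Pab²/L² = 7·(32/3)·(16/3)²/16² = 224/27 kN·m
  R_B = Pa²(a+3b)/L³ = 7·(32/3)²·((32/3)+3·(16/3))/16³ = 140/27 kN
  M_B = -Pa²b/L² = -7·(32/3)²·(16/3)/16² = -448/27 kN·m
Load 3 — uniform load w=12 kN/m over full span:
  R_A = wL/2 = 12·16/2 = 96 kN
  M_A = wL²/12 = 12·16²/12 = 256 kN·m
  R_B = wL/2 = 12·16/2 = 96 kN
  M_B = -wL²/12 = -12·16²/12 = -256 kN·m
Load 4 — applied couple M₀=-15 kN·m at a=48/5 m (b=L-a=32/5):
  R_A = 6M₀ab/L³ = 6·(-15)·(48/5)·(32/5)/16³ = -27/20 kN
  M_A = M₀b(2a-b)/L² = (-15)·(32/5)·(2·(48/5)-(32/5))/16² = -24/5 kN·m
  R_B = -6M₀ab/L³ = -6·(-15)·(48/5)·(32/5)/16³ = 27/20 kN
  M_B = M₀a(2b-a)/L² = (-15)·(48/5)·(2·(32/5)-(48/5))/16² = -9/5 kN·m
Superposition: R_A = 67643/540 kN, M_A = 48856/135 kN·m, R_B = 91657/540 kN, M_B = -57779/135 kN·m

R_A = 67643/540 kN, M_A = 48856/135 kN·m, R_B = 91657/540 kN, M_B = -57779/135 kN·m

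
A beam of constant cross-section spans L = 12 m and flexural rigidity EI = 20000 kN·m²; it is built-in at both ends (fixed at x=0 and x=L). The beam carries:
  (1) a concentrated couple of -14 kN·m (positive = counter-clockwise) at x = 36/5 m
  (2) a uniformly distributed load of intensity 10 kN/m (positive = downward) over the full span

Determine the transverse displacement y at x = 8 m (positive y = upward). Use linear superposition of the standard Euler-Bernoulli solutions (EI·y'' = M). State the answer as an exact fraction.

y(8) = -1979/93750 m

Load 1 — applied couple M₀=-14 kN·m at a=36/5 m (b=L-a=24/5):
  y_1 = (R_Ax³/6 - M_Ax²/2 - M₀(x-a)²/2)/EI  [x>a] with R_A=-42/25, M_A=-112/25 = ((-42/25)·8³/6 - (-112/25)·8²/2 - (-14)·(8-(36/5))²/2)/20000 = 7/31250 m
Load 2 — uniform load w=10 kN/m over full span:
  y_2 = -wx²(L-x)²/(24EI) = -10·8²·(12-8)²/(24·20000) = -8/375 m
Superposition: y = Σ y_i = -1979/93750 m ≈ -0.021109 m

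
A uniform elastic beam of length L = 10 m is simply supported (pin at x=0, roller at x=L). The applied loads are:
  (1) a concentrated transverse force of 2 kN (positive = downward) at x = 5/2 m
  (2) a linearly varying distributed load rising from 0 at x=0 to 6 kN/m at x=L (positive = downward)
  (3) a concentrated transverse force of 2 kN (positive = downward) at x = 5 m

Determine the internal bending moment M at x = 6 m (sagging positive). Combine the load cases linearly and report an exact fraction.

Load 1 — point force P=2 kN at a=5/2 m (b=L-a=15/2):
  M_1 = Pa(L-x)/L  [x>a] = 2·(5/2)·(10-6)/10 = 2 kN·m
Load 2 — triangular load w₀=6 kN/m (0→w₀ over full span):
  M_2 = w₀Lx/6 - w₀x³/(6L) = 6·10·6/6 - 6·6³/(6·10) = 192/5 kN·m
Load 3 — point force P=2 kN at a=5 m (b=L-a=5):
  M_3 = Pa(L-x)/L  [x>a] = 2·5·(10-6)/10 = 4 kN·m
Superposition: M = Σ M_i = 222/5 kN·m ≈ 44.400000 kN·m

M(6) = 222/5 kN·m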